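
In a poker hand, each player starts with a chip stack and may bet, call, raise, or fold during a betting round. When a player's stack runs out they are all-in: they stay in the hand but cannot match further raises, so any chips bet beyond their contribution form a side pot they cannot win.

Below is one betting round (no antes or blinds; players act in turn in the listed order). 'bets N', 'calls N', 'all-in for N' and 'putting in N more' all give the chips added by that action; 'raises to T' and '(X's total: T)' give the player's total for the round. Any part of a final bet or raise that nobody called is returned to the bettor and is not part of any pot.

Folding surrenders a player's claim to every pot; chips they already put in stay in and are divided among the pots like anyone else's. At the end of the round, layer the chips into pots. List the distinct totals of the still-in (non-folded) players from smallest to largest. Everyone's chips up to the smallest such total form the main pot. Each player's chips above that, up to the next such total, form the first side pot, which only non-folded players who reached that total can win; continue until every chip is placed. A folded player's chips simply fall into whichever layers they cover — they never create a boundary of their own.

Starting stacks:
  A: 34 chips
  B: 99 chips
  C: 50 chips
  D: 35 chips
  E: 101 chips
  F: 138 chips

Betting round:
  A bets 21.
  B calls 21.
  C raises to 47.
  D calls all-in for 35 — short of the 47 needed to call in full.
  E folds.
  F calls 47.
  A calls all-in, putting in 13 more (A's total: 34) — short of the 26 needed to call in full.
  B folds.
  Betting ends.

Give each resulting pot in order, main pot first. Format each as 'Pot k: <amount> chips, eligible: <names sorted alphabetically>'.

Pot 1: 157 chips, eligible: A, C, D, F
Pot 2: 3 chips, eligible: C, D, F
Pot 3: 24 chips, eligible: C, F

Derivation:
Contributions: A=34, B=21, C=47, D=35, F=47
Folded: B, E
Pot levels (distinct totals of non-folded players): 34, 35, 47
Layer 1-34: A 34 + B 21 + C 34 + D 34 + F 34 = 157 chips; eligible A, C, D, F
Layer 35-35: 1 each from C, D, F = 1*3 = 3 chips; eligible C, D, F
Layer 36-47: 12 each from C, F = 12*2 = 24 chips; eligible C, F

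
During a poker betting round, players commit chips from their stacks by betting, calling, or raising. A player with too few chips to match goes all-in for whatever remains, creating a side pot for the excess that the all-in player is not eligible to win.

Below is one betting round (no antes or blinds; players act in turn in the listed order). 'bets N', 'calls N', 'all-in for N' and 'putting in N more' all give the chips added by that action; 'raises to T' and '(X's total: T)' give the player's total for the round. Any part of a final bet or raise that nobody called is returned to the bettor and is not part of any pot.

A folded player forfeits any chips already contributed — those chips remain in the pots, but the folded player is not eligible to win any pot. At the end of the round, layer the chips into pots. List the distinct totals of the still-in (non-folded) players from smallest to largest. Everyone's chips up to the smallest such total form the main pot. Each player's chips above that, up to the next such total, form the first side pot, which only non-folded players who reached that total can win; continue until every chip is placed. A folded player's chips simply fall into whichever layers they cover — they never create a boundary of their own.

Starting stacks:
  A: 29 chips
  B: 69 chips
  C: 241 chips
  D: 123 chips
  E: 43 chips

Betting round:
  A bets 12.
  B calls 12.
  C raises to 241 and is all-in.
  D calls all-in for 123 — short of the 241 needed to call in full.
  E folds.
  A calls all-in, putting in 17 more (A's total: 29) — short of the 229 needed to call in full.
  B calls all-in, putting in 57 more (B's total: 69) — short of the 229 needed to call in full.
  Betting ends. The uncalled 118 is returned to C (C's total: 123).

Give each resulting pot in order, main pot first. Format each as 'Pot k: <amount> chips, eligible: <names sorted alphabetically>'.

Contributions (after 118 returned to C): A=29, B=69, C=123, D=123
Folded: E
Pot levels (distinct totals of non-folded players): 29, 69, 123
Layer 1-29: 29 each from A, B, C, D = 29*4 = 116 chips; eligible A, B, C, D
Layer 30-69: 40 each from B, C, D = 40*3 = 120 chips; eligible B, C, D
Layer 70-123: 54 each from C, D = 54*2 = 108 chips; eligible C, D

Pot 1: 116 chips, eligible: A, B, C, D
Pot 2: 120 chips, eligible: B, C, D
Pot 3: 108 chips, eligible: C, D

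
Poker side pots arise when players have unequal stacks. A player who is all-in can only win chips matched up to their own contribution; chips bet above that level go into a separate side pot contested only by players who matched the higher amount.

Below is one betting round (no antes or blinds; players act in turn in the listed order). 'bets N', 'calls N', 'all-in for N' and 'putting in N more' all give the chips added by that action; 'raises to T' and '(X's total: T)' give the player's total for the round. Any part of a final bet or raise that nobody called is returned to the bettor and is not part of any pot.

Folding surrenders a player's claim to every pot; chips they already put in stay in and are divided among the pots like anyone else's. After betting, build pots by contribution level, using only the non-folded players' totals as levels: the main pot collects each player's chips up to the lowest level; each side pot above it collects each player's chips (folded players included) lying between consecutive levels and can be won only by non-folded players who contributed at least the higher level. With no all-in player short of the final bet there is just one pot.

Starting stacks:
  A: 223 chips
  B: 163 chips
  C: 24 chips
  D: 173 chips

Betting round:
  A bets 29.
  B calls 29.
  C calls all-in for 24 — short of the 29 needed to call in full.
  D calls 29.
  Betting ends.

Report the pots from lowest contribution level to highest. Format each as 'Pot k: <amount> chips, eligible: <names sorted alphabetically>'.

Contributions: A=29, B=29, C=24, D=29
Pot levels (distinct totals of non-folded players): 24, 29
Layer 1-24: 24 each from A, B, C, D = 24*4 = 96 chips; eligible A, B, C, D
Layer 25-29: 5 each from A, B, D = 5*3 = 15 chips; eligible A, B, D

Pot 1: 96 chips, eligible: A, B, C, D
Pot 2: 15 chips, eligible: A, B, D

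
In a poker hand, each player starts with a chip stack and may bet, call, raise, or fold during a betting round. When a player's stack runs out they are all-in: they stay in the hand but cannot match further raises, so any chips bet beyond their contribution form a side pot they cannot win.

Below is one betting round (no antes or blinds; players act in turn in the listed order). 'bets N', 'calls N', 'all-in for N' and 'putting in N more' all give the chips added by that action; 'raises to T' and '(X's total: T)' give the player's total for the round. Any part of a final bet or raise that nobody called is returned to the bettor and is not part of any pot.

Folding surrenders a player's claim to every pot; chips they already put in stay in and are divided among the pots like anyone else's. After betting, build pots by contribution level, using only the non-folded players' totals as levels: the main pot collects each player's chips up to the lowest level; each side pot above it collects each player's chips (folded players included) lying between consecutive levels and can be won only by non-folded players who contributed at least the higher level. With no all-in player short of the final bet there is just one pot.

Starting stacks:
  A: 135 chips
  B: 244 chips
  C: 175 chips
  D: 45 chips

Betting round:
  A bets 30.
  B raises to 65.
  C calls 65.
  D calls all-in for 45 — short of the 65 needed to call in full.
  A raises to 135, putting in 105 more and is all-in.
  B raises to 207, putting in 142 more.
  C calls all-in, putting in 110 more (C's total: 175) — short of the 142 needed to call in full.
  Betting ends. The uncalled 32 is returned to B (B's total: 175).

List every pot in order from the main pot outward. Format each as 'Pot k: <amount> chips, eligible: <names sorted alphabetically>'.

Contributions (after 32 returned to B): A=135, B=175, C=175, D=45
Pot levels (distinct totals of non-folded players): 45, 135, 175
Layer 1-45: 45 each from A, B, C, D = 45*4 = 180 chips; eligible A, B, C, D
Layer 46-135: 90 each from A, B, C = 90*3 = 270 chips; eligible A, B, C
Layer 136-175: 40 each from B, C = 40*2 = 80 chips; eligible B, C

Pot 1: 180 chips, eligible: A, B, C, D
Pot 2: 270 chips, eligible: A, B, C
Pot 3: 80 chips, eligible: B, C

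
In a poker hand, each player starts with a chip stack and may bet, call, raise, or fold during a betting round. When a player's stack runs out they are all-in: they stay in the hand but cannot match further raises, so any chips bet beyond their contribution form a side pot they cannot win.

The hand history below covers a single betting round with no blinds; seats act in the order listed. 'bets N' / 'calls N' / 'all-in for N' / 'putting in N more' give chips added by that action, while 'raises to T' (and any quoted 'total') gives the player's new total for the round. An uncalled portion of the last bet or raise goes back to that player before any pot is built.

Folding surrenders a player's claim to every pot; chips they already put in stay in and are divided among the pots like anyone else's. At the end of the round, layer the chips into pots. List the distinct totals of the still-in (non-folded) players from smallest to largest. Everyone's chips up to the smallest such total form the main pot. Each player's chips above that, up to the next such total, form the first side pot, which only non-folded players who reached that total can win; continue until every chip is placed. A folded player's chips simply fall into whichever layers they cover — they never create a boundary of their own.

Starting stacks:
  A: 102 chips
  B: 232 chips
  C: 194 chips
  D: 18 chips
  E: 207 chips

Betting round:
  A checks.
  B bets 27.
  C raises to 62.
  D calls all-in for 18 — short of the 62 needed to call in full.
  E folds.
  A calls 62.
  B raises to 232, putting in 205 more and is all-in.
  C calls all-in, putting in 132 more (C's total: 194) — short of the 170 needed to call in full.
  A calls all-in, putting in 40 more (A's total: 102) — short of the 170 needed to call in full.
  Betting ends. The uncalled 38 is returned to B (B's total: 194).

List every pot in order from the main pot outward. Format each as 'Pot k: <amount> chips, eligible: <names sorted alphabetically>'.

Contributions (after 38 returned to B): A=102, B=194, C=194, D=18
Folded: E
Pot levels (distinct totals of non-folded players): 18, 102, 194
Layer 1-18: 18 each from A, B, C, D = 18*4 = 72 chips; eligible A, B, C, D
Layer 19-102: 84 each from A, B, C = 84*3 = 252 chips; eligible A, B, C
Layer 103-194: 92 each from B, C = 92*2 = 184 chips; eligible B, C

Pot 1: 72 chips, eligible: A, B, C, D
Pot 2: 252 chips, eligible: A, B, C
Pot 3: 184 chips, eligible: B, C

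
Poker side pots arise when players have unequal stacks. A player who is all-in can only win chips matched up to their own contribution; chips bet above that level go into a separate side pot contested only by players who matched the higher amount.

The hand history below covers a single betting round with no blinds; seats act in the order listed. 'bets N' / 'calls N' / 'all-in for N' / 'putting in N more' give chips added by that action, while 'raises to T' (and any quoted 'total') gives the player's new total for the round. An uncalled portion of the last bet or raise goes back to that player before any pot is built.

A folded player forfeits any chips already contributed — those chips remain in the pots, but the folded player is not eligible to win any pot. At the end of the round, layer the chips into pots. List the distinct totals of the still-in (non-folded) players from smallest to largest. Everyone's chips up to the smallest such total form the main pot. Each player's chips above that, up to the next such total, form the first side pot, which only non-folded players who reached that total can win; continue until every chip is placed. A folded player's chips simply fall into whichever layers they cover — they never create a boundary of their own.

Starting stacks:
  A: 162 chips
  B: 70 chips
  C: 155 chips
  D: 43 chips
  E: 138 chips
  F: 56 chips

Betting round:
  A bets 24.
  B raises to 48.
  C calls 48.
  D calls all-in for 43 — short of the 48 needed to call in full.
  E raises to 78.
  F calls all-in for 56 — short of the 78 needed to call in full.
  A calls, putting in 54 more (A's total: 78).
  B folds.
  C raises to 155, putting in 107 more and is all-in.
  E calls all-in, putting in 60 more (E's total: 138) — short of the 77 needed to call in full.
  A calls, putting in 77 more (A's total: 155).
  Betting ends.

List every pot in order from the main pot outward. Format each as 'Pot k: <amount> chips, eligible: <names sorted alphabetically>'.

Contributions: A=155, B=48, C=155, D=43, E=138, F=56
Folded: B
Pot levels (distinct totals of non-folded players): 43, 56, 138, 155
Layer 1-43: 43 each from A, B, C, D, E, F = 43*6 = 258 chips; eligible A, C, D, E, F
Layer 44-56: A 13 + B 5 + C 13 + E 13 + F 13 = 57 chips; eligible A, C, E, F
Layer 57-138: 82 each from A, C, E = 82*3 = 246 chips; eligible A, C, E
Layer 139-155: 17 each from A, C = 17*2 = 34 chips; eligible A, C

Pot 1: 258 chips, eligible: A, C, D, E, F
Pot 2: 57 chips, eligible: A, C, E, F
Pot 3: 246 chips, eligible: A, C, E
Pot 4: 34 chips, eligible: A, C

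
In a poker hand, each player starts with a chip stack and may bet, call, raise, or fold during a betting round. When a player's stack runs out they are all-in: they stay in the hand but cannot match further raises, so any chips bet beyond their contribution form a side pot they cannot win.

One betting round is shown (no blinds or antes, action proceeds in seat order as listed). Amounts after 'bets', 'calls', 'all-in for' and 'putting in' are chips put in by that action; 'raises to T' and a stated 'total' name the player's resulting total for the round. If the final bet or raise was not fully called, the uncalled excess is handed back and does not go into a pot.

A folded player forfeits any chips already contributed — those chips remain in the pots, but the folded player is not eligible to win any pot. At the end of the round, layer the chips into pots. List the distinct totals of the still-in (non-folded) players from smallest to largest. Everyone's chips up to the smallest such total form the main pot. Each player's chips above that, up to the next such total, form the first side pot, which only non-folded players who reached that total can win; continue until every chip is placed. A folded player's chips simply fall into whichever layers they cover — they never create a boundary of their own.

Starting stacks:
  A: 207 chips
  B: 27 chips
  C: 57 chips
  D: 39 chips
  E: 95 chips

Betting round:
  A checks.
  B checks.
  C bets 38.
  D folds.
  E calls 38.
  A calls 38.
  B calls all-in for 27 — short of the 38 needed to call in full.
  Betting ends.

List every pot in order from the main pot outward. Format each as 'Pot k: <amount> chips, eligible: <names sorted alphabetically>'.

Contributions: A=38, B=27, C=38, E=38
Folded: D
Pot levels (distinct totals of non-folded players): 27, 38
Layer 1-27: 27 each from A, B, C, E = 27*4 = 108 chips; eligible A, B, C, E
Layer 28-38: 11 each from A, C, E = 11*3 = 33 chips; eligible A, C, E

Pot 1: 108 chips, eligible: A, B, C, E
Pot 2: 33 chips, eligible: A, C, E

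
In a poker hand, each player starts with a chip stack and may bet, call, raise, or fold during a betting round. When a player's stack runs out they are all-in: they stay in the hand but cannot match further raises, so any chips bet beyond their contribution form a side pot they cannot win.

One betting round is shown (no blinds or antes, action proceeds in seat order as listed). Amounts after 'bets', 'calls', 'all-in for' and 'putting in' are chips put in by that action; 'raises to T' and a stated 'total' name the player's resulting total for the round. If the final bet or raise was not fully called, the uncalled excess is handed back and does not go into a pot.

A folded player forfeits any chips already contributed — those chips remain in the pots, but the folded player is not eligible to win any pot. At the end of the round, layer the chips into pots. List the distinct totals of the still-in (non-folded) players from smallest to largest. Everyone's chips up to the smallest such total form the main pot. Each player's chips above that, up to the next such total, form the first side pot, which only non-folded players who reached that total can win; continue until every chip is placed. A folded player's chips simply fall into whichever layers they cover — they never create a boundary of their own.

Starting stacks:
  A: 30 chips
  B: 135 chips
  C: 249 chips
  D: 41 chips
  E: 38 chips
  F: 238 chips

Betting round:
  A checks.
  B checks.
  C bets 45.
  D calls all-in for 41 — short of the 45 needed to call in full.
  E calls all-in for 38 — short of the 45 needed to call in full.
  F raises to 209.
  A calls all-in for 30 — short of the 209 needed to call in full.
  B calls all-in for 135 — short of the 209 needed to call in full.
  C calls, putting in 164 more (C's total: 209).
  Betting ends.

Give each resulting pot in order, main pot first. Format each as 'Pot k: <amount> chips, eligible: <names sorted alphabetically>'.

Pot 1: 180 chips, eligible: A, B, C, D, E, F
Pot 2: 40 chips, eligible: B, C, D, E, F
Pot 3: 12 chips, eligible: B, C, D, F
Pot 4: 282 chips, eligible: B, C, F
Pot 5: 148 chips, eligible: C, F

Derivation:
Contributions: A=30, B=135, C=209, D=41, E=38, F=209
Pot levels (distinct totals of non-folded players): 30, 38, 41, 135, 209
Layer 1-30: 30 each from A, B, C, D, E, F = 30*6 = 180 chips; eligible A, B, C, D, E, F
Layer 31-38: 8 each from B, C, D, E, F = 8*5 = 40 chips; eligible B, C, D, E, F
Layer 39-41: 3 each from B, C, D, F = 3*4 = 12 chips; eligible B, C, D, F
Layer 42-135: 94 each from B, C, F = 94*3 = 282 chips; eligible B, C, F
Layer 136-209: 74 each from C, F = 74*2 = 148 chips; eligible C, F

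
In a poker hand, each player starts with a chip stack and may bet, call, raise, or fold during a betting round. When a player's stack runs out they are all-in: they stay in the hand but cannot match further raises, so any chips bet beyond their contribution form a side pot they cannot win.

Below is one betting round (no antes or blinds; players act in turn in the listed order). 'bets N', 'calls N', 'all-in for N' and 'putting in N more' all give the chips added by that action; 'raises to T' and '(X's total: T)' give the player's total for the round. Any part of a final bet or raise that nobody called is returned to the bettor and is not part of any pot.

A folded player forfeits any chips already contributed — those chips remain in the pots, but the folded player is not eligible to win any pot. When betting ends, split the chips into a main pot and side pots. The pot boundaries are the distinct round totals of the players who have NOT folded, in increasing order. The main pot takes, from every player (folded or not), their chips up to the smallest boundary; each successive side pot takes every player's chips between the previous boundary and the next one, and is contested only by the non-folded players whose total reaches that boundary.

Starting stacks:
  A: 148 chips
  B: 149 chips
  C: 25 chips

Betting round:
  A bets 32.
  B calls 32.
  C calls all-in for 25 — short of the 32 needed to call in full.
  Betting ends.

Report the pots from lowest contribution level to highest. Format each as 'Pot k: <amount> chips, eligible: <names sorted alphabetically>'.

Pot 1: 75 chips, eligible: A, B, C
Pot 2: 14 chips, eligible: A, B

Derivation:
Contributions: A=32, B=32, C=25
Pot levels (distinct totals of non-folded players): 25, 32
Layer 1-25: 25 each from A, B, C = 25*3 = 75 chips; eligible A, B, C
Layer 26-32: 7 each from A, B = 7*2 = 14 chips; eligible A, B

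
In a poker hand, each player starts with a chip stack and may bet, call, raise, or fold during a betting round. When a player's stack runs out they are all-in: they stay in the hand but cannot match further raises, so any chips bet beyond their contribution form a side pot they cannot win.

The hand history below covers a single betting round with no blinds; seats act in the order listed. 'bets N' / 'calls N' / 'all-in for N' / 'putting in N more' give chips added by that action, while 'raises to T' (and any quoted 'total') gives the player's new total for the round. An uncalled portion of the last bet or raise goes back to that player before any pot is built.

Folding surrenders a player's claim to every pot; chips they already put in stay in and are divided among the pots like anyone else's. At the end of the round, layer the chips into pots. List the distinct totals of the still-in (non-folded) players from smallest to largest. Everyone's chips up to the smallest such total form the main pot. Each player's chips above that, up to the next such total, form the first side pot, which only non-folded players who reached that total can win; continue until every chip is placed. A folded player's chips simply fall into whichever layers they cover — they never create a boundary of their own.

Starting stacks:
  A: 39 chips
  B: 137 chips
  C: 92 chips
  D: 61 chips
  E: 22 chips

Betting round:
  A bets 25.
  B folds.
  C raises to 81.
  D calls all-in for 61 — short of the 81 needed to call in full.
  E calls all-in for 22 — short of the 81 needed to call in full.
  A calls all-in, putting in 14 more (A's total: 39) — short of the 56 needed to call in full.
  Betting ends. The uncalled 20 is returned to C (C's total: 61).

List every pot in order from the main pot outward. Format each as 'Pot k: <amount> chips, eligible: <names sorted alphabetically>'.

Pot 1: 88 chips, eligible: A, C, D, E
Pot 2: 51 chips, eligible: A, C, D
Pot 3: 44 chips, eligible: C, D

Derivation:
Contributions (after 20 returned to C): A=39, C=61, D=61, E=22
Folded: B
Pot levels (distinct totals of non-folded players): 22, 39, 61
Layer 1-22: 22 each from A, C, D, E = 22*4 = 88 chips; eligible A, C, D, E
Layer 23-39: 17 each from A, C, D = 17*3 = 51 chips; eligible A, C, D
Layer 40-61: 22 each from C, D = 22*2 = 44 chips; eligible C, D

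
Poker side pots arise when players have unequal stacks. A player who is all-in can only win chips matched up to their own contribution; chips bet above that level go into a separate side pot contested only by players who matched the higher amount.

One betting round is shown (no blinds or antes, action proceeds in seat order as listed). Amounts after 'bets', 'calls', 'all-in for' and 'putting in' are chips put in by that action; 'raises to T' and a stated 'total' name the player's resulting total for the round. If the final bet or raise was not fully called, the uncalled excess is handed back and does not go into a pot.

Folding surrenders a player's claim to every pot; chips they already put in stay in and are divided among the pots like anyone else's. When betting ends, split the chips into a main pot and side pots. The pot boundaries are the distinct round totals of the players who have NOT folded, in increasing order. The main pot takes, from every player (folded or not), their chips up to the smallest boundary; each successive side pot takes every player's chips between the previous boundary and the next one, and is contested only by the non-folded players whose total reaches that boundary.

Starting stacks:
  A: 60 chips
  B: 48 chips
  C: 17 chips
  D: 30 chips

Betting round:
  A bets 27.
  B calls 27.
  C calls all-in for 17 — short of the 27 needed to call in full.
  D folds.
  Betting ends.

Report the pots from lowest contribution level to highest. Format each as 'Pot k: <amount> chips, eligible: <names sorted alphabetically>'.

Pot 1: 51 chips, eligible: A, B, C
Pot 2: 20 chips, eligible: A, B

Derivation:
Contributions: A=27, B=27, C=17
Folded: D
Pot levels (distinct totals of non-folded players): 17, 27
Layer 1-17: 17 each from A, B, C = 17*3 = 51 chips; eligible A, B, C
Layer 18-27: 10 each from A, B = 10*2 = 20 chips; eligible A, B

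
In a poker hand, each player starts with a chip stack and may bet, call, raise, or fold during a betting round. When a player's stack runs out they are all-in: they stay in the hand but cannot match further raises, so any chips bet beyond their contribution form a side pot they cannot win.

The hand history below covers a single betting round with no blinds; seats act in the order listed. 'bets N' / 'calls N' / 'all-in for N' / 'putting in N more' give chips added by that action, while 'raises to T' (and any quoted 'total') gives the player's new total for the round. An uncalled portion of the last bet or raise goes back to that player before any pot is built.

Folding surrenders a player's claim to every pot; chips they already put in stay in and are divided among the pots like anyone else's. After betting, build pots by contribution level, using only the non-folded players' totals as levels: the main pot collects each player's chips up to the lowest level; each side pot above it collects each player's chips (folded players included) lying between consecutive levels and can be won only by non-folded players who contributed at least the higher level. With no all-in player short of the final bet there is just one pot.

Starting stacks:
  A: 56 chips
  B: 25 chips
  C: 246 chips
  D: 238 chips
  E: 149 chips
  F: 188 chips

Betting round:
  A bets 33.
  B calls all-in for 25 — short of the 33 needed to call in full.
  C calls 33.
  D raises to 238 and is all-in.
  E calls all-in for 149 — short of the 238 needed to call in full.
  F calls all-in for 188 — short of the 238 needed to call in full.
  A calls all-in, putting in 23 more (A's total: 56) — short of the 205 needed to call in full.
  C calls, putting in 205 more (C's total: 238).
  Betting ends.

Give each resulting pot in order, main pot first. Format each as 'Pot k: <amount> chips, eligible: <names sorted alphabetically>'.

Contributions: A=56, B=25, C=238, D=238, E=149, F=188
Pot levels (distinct totals of non-folded players): 25, 56, 149, 188, 238
Layer 1-25: 25 each from A, B, C, D, E, F = 25*6 = 150 chips; eligible A, B, C, D, E, F
Layer 26-56: 31 each from A, C, D, E, F = 31*5 = 155 chips; eligible A, C, D, E, F
Layer 57-149: 93 each from C, D, E, F = 93*4 = 372 chips; eligible C, D, E, F
Layer 150-188: 39 each from C, D, F = 39*3 = 117 chips; eligible C, D, F
Layer 189-238: 50 each from C, D = 50*2 = 100 chips; eligible C, D

Pot 1: 150 chips, eligible: A, B, C, D, E, F
Pot 2: 155 chips, eligible: A, C, D, E, F
Pot 3: 372 chips, eligible: C, D, E, F
Pot 4: 117 chips, eligible: C, D, F
Pot 5: 100 chips, eligible: C, D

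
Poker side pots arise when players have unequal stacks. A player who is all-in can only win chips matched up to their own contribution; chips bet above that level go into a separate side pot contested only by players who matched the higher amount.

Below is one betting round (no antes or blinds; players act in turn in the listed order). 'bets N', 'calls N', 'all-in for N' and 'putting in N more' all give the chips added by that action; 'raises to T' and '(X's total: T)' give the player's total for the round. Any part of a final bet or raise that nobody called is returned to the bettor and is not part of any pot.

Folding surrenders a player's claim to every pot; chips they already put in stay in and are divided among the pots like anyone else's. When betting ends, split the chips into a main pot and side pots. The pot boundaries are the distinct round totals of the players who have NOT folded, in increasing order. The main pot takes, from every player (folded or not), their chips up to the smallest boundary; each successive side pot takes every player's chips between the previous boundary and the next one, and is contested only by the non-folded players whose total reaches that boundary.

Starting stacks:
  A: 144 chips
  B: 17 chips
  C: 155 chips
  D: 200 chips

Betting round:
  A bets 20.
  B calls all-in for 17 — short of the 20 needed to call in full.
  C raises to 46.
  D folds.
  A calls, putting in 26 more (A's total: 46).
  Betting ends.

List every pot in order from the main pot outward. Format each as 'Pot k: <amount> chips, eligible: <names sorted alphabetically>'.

Contributions: A=46, B=17, C=46
Folded: D
Pot levels (distinct totals of non-folded players): 17, 46
Layer 1-17: 17 each from A, B, C = 17*3 = 51 chips; eligible A, B, C
Layer 18-46: 29 each from A, C = 29*2 = 58 chips; eligible A, C

Pot 1: 51 chips, eligible: A, B, C
Pot 2: 58 chips, eligible: A, C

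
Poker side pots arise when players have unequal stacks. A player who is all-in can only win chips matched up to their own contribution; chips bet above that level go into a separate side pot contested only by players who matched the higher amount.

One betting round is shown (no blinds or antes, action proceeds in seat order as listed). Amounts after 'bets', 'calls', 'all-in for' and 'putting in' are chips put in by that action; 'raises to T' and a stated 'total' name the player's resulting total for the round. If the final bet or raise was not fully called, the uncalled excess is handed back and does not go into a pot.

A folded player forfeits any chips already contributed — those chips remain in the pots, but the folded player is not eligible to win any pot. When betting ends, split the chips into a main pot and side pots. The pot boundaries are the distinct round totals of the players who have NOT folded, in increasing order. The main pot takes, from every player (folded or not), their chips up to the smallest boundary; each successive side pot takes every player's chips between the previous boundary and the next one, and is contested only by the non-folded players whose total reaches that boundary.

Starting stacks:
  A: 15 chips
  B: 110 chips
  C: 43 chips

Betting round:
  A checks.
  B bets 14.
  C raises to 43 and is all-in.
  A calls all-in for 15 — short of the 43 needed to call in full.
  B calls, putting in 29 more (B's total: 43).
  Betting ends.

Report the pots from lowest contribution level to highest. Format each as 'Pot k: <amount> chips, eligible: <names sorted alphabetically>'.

Pot 1: 45 chips, eligible: A, B, C
Pot 2: 56 chips, eligible: B, C

Derivation:
Contributions: A=15, B=43, C=43
Pot levels (distinct totals of non-folded players): 15, 43
Layer 1-15: 15 each from A, B, C = 15*3 = 45 chips; eligible A, B, C
Layer 16-43: 28 each from B, C = 28*2 = 56 chips; eligible B, C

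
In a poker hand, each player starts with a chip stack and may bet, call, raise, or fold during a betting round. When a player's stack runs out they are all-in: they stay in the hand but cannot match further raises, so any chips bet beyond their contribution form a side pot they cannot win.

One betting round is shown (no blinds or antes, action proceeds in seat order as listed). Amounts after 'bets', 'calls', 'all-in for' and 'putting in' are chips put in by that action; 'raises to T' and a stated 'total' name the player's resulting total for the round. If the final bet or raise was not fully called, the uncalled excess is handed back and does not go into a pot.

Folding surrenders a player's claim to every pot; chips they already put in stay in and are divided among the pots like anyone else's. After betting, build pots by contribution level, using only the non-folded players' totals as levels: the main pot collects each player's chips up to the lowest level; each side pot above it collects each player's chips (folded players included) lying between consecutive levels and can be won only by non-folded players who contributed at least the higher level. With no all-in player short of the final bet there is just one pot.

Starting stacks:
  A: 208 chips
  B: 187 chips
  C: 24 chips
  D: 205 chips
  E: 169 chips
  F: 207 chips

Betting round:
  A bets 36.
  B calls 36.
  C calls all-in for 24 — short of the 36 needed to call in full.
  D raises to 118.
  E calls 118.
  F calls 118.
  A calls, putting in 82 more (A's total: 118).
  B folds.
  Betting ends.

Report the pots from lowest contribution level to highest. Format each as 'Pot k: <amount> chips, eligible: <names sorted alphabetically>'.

Contributions: A=118, B=36, C=24, D=118, E=118, F=118
Folded: B
Pot levels (distinct totals of non-folded players): 24, 118
Layer 1-24: 24 each from A, B, C, D, E, F = 24*6 = 144 chips; eligible A, C, D, E, F
Layer 25-118: A 94 + B 12 + D 94 + E 94 + F 94 = 388 chips; eligible A, D, E, F

Pot 1: 144 chips, eligible: A, C, D, E, F
Pot 2: 388 chips, eligible: A, D, E, F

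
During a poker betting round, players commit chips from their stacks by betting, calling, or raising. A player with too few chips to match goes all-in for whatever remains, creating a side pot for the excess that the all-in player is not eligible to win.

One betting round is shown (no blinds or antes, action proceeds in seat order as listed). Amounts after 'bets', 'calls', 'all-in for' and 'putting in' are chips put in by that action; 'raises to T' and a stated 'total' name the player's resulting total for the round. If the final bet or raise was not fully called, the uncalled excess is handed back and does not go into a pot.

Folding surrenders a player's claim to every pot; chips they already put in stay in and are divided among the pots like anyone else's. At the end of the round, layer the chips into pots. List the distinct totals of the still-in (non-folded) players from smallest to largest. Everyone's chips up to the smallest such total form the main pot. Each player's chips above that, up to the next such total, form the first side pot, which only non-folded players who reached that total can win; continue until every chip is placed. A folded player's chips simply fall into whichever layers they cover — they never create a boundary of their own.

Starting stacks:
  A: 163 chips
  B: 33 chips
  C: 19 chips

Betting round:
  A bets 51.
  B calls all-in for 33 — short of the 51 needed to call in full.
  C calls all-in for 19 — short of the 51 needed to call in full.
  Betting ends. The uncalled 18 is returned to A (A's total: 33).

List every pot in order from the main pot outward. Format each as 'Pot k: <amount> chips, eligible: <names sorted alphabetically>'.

Contributions (after 18 returned to A): A=33, B=33, C=19
Pot levels (distinct totals of non-folded players): 19, 33
Layer 1-19: 19 each from A, B, C = 19*3 = 57 chips; eligible A, B, C
Layer 20-33: 14 each from A, B = 14*2 = 28 chips; eligible A, B

Pot 1: 57 chips, eligible: A, B, C
Pot 2: 28 chips, eligible: A, B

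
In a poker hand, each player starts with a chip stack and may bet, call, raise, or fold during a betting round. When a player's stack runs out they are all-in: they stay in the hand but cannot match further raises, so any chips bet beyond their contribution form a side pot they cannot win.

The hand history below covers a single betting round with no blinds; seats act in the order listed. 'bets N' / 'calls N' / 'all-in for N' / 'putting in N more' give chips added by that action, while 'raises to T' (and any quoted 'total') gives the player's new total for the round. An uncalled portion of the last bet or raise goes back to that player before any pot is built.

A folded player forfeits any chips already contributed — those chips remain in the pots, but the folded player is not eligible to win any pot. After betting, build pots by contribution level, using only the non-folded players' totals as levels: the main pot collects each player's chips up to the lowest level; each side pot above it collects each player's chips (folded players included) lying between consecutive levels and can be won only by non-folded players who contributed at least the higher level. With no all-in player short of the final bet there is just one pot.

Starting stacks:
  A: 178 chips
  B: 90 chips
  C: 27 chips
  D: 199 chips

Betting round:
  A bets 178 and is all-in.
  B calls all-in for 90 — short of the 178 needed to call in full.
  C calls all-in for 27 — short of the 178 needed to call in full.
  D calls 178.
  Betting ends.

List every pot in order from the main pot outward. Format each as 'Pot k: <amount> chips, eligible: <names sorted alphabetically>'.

Pot 1: 108 chips, eligible: A, B, C, D
Pot 2: 189 chips, eligible: A, B, D
Pot 3: 176 chips, eligible: A, D

Derivation:
Contributions: A=178, B=90, C=27, D=178
Pot levels (distinct totals of non-folded players): 27, 90, 178
Layer 1-27: 27 each from A, B, C, D = 27*4 = 108 chips; eligible A, B, C, D
Layer 28-90: 63 each from A, B, D = 63*3 = 189 chips; eligible A, B, D
Layer 91-178: 88 each from A, D = 88*2 = 176 chips; eligible A, D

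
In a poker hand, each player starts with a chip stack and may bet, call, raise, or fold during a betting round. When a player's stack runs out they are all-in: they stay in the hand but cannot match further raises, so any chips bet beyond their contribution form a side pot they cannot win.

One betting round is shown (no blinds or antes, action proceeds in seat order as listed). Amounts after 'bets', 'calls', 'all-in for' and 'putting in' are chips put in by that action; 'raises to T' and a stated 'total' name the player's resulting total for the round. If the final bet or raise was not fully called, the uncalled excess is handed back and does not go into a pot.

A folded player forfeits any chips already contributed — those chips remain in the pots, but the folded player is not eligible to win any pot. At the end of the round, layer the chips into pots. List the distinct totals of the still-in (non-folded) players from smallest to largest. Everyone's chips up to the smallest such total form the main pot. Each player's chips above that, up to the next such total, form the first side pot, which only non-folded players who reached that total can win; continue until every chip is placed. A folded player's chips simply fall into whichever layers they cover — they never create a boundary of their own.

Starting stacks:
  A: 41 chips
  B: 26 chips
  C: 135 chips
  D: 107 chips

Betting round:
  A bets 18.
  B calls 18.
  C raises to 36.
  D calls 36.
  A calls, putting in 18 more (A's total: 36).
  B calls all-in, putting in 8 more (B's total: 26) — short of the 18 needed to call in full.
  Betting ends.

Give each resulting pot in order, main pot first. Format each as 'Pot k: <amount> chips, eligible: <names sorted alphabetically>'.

Contributions: A=36, B=26, C=36, D=36
Pot levels (distinct totals of non-folded players): 26, 36
Layer 1-26: 26 each from A, B, C, D = 26*4 = 104 chips; eligible A, B, C, D
Layer 27-36: 10 each from A, C, D = 10*3 = 30 chips; eligible A, C, D

Pot 1: 104 chips, eligible: A, B, C, D
Pot 2: 30 chips, eligible: A, C, D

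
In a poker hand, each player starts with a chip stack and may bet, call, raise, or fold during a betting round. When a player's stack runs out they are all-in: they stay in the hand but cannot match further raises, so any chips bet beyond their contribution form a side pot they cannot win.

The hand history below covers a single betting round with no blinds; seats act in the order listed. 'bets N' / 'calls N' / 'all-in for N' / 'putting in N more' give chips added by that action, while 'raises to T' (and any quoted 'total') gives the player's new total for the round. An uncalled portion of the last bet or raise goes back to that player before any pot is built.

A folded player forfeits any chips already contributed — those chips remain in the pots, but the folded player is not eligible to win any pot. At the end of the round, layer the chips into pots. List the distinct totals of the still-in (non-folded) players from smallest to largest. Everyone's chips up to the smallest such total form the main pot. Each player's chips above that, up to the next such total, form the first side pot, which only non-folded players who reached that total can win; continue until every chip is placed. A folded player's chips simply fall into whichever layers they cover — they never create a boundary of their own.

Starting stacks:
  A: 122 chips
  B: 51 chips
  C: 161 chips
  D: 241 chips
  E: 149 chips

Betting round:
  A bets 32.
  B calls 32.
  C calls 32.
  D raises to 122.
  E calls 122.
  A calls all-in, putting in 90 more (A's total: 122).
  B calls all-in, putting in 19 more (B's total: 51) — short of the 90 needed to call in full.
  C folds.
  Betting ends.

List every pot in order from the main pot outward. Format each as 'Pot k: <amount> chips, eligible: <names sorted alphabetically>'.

Contributions: A=122, B=51, C=32, D=122, E=122
Folded: C
Pot levels (distinct totals of non-folded players): 51, 122
Layer 1-51: A 51 + B 51 + C 32 + D 51 + E 51 = 236 chips; eligible A, B, D, E
Layer 52-122: 71 each from A, D, E = 71*3 = 213 chips; eligible A, D, E

Pot 1: 236 chips, eligible: A, B, D, E
Pot 2: 213 chips, eligible: A, D, E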